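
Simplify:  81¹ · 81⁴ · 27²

81¹ = 3^4; 81⁴ = 3^16; 27² = 3^6
Combine exponents: 3^26

3^26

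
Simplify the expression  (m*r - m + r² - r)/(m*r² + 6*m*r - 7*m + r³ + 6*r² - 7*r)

Factor: m*r - m + r² - r = (m + r)·(r - 1);  m*r² + 6*m*r - 7*m + r³ + 6*r² - 7*r = (m + r)·(r + 7)·(r - 1)
Cancel the common factors (m + r), (r - 1).

1/(r + 7)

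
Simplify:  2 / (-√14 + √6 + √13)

Group as (√6 + √13) - √14; multiply by (√6 + √13) + √14, then rationalise the remaining surd.

(-10*√14 + 14*√13 + 42*√6 + 8*√273)/287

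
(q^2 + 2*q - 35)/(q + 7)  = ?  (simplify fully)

q - 5

Factor: q^2 + 2*q - 35 = (q + 7)*(q - 5)
Cancel the common factor (q + 7).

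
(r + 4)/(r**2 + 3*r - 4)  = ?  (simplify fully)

Factor: r**2 + 3*r - 4 = (r + 4)*(r - 1)
Cancel the common factor (r + 4).

1/(r - 1)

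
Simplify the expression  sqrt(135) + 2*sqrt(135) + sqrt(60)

sqrt(135) = 3*sqrt(15); 2*sqrt(135) = 6*sqrt(15); sqrt(60) = 2*sqrt(15)
Combine: (3 + 6 + 2)·sqrt(15) = 11*sqrt(15)

11*sqrt(15)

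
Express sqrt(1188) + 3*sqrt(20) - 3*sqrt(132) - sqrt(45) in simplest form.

3*sqrt(5)

sqrt(1188) = 6*sqrt(33); 3*sqrt(20) = 6*sqrt(5); 3*sqrt(132) = 6*sqrt(33); sqrt(45) = 3*sqrt(5)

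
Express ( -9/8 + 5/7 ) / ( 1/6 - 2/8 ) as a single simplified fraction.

Numerator: -9/8 + 5/7 = -23/56
Denominator: 1/6 - 2/8 = -1/12
Divide: (-23/56) · (-12) = 69/14

69/14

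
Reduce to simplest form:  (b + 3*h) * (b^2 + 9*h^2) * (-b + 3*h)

Telescope via difference of squares: ((3*h)+b)((3*h)-b) = -b^2 + 9*h^2, then repeat with the next factor.

-b^4 + 81*h^4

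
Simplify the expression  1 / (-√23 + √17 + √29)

Group as (√17 + √29) - √23; multiply by (√17 + √29) + √23, then rationalise the remaining surd.

(-23*√23 + 11*√29 + 35*√17 + 2*√11339)/1443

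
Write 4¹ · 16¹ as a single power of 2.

4¹ = 2^2; 16¹ = 2^4
Combine exponents: 2^6

2^6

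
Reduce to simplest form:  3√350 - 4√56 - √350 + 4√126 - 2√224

6*√14

3√350 = 15*√14; 4√56 = 8*√14; √350 = 5*√14; 4√126 = 12*√14; 2√224 = 8*√14
Combine: (15 - 8 - 5 + 12 - 8)·√14 = 6*√14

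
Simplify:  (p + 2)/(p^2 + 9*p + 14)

1/(p + 7)

Factor: p^2 + 9*p + 14 = (p + 2)*(p + 7)
Cancel the common factor (p + 2).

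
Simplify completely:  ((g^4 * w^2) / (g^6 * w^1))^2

w^2/g^4

Inside the bracket: (g^-2) * w^1
Raise to the power 2: (g^-4) * w^2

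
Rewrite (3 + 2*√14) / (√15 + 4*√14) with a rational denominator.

(-2*√210 - 3*√15 + 12*√14 + 112)/209

Multiply numerator and denominator by -√15 + 4*√14.
Denominator becomes 209; numerator becomes -2*√210 - 3*√15 + 12*√14 + 112.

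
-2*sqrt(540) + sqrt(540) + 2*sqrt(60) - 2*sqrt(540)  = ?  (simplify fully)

-14*sqrt(15)

2*sqrt(540) = 12*sqrt(15); sqrt(540) = 6*sqrt(15); 2*sqrt(60) = 4*sqrt(15); 2*sqrt(540) = 12*sqrt(15)
Combine: (-12 + 6 + 4 - 12)·sqrt(15) = -14*sqrt(15)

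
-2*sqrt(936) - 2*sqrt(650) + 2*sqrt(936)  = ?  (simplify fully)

-10*sqrt(26)

2*sqrt(936) = 12*sqrt(26); 2*sqrt(650) = 10*sqrt(26); 2*sqrt(936) = 12*sqrt(26)
Combine: (-12 - 10 + 12)·sqrt(26) = -10*sqrt(26)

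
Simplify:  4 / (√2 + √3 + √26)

Group as (√2 + √3) + √26; multiply by (√2 + √3) - √26, then rationalise the remaining surd.

(-100*√3 - 108*√2 + 16*√39 + 84*√26)/417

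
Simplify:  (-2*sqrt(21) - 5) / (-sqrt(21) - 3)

(-sqrt(21) + 27)/12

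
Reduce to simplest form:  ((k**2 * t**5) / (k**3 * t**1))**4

Inside the bracket: (k**-1) * t**4
Raise to the power 4: (k**-4) * t**16

t**16/k**4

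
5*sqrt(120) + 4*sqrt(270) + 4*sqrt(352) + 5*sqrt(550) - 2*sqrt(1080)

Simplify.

10*sqrt(30) + 41*sqrt(22)

5*sqrt(120) = 10*sqrt(30); 4*sqrt(270) = 12*sqrt(30); 4*sqrt(352) = 16*sqrt(22); 5*sqrt(550) = 25*sqrt(22); 2*sqrt(1080) = 12*sqrt(30)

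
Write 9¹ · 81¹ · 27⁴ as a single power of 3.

3^18

9¹ = 3^2; 81¹ = 3^4; 27⁴ = 3^12
Combine exponents: 3^18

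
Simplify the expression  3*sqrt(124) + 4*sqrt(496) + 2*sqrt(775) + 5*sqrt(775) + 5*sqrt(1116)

3*sqrt(124) = 6*sqrt(31); 4*sqrt(496) = 16*sqrt(31); 2*sqrt(775) = 10*sqrt(31); 5*sqrt(775) = 25*sqrt(31); 5*sqrt(1116) = 30*sqrt(31)
Combine: (6 + 16 + 10 + 25 + 30)·sqrt(31) = 87*sqrt(31)

87*sqrt(31)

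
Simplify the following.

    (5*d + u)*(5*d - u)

25*d^2 - u^2

Product of conjugates: (P+Q)(P-Q) = P^2 - Q^2.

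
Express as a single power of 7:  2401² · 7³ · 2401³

2401² = 7^8; 7³ = 7^3; 2401³ = 7^12
Combine exponents: 7^23

7^23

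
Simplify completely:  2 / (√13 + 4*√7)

Multiply numerator and denominator by -4*√7 + √13.
Denominator becomes -99; numerator becomes -8*√7 + 2*√13.

(-2*√13 + 8*√7)/99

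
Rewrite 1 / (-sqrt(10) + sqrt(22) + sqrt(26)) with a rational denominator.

Group as (sqrt(22) + sqrt(26)) - sqrt(10); multiply by (sqrt(22) + sqrt(26)) + sqrt(10), then rationalise the remaining surd.

(-19*sqrt(10) + 3*sqrt(26) + 7*sqrt(22) + 2*sqrt(1430))/422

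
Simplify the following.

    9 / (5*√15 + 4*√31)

(-45*√15 + 36*√31)/121

Multiply numerator and denominator by -4*√31 + 5*√15.
Denominator becomes -121; numerator becomes -36*√31 + 45*√15.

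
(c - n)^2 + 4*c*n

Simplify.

(c + n)^2

Expanding gives c^2 + 2*c*n + n^2, a perfect square.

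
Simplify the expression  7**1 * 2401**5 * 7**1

7**1 = 7**1; 2401**5 = 7**20; 7**1 = 7**1
Combine exponents: 7**22

7**22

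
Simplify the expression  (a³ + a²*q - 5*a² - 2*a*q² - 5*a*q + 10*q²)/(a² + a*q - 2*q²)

Factor: a³ + a²*q - 5*a² - 2*a*q² - 5*a*q + 10*q² = (a - q)·(a + 2*q)·(a - 5);  a² + a*q - 2*q² = (a + 2*q)·(a - q)
Cancel the common factors (a + 2*q), (a - q).

a - 5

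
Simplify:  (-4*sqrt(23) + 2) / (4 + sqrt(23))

(-100 + 18*sqrt(23))/7

Multiply numerator and denominator by -sqrt(23) + 4.
Denominator becomes -7; numerator becomes -18*sqrt(23) + 100.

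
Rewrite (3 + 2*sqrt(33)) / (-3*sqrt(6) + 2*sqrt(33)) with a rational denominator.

Multiply numerator and denominator by 3*sqrt(6) + 2*sqrt(33).
Denominator becomes 78; numerator becomes 9*sqrt(6) + 6*sqrt(33) + 18*sqrt(22) + 132.

(3*sqrt(6) + 2*sqrt(33) + 6*sqrt(22) + 44)/26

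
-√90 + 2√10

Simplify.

-√10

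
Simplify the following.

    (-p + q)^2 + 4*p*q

(p + q)^2

After expansion: p^2 + 2*p*q + q^2 — a perfect-square trinomial.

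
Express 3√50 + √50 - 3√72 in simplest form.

2*√2

3√50 = 15*√2; √50 = 5*√2; 3√72 = 18*√2
Combine: (15 + 5 - 18)·√2 = 2*√2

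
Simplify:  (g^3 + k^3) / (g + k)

g^2 - g*k + k^2

Apply the sum-of-cubes factorisation and cancel (g + k).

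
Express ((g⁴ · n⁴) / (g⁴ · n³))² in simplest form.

Inside the bracket: n¹
Raise to the power 2: n²

n²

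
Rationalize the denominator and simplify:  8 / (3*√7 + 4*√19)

Multiply numerator and denominator by -4*√19 + 3*√7.
Denominator becomes -241; numerator becomes -32*√19 + 24*√7.

(-24*√7 + 32*√19)/241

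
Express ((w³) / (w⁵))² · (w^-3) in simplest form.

w^(-7)

Inside the bracket: (w^-2)
Raise to the power 2: (w^-4)
Multiply by (w^-3): add exponents.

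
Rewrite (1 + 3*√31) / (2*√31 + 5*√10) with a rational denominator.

(-186 - 2*√31 + 5*√10 + 15*√310)/126

Multiply numerator and denominator by -5*√10 + 2*√31.
Denominator becomes -126; numerator becomes -15*√310 - 5*√10 + 2*√31 + 186.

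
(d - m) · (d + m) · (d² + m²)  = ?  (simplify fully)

Telescope via difference of squares: (d+m)(d-m) = d² - m², then repeat with the next factor.

d⁴ - m⁴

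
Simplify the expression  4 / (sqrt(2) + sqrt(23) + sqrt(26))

(-16*sqrt(299) - 4*sqrt(26) + 20*sqrt(23) + 188*sqrt(2))/183

Group as (sqrt(2) + sqrt(26)) + sqrt(23); multiply by (sqrt(2) + sqrt(26)) - sqrt(23), then rationalise the remaining surd.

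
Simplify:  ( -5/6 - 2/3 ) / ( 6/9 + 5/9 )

-27/22

Numerator: -5/6 - 2/3 = -3/2
Denominator: 6/9 + 5/9 = 11/9
Divide: (-3/2) · (9/11) = -27/22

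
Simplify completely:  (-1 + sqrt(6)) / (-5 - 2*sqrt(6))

-7*sqrt(6) + 17

Multiply numerator and denominator by -5 + 2*sqrt(6).
Denominator becomes 1; numerator becomes -7*sqrt(6) + 17.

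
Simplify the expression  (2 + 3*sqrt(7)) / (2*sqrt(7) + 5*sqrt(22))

(-42 - 4*sqrt(7) + 10*sqrt(22) + 15*sqrt(154))/522

Multiply numerator and denominator by -5*sqrt(22) + 2*sqrt(7).
Denominator becomes -522; numerator becomes -15*sqrt(154) - 10*sqrt(22) + 4*sqrt(7) + 42.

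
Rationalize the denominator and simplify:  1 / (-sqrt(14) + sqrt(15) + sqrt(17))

(-9*sqrt(14) + 6*sqrt(17) + 8*sqrt(15) + sqrt(3570))/348

Group as (sqrt(15) + sqrt(17)) - sqrt(14); multiply by (sqrt(15) + sqrt(17)) + sqrt(14), then rationalise the remaining surd.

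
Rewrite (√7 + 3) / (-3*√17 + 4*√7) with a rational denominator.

Multiply numerator and denominator by 4*√7 + 3*√17.
Denominator becomes -41; numerator becomes 28 + 12*√7 + 3*√119 + 9*√17.

(-9*√17 - 3*√119 - 12*√7 - 28)/41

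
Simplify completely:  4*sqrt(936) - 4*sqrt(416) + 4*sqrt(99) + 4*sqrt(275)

4*sqrt(936) = 24*sqrt(26); 4*sqrt(416) = 16*sqrt(26); 4*sqrt(99) = 12*sqrt(11); 4*sqrt(275) = 20*sqrt(11)

8*sqrt(26) + 32*sqrt(11)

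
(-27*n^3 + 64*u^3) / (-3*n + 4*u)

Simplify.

9*n^2 + 12*n*u + 16*u^2

Apply the difference-of-cubes factorisation and cancel (-3*n + 4*u).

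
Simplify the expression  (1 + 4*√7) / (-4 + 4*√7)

(5*√7 + 29)/24

Multiply numerator and denominator by -4*√7 - 4.
Denominator becomes -96; numerator becomes -116 - 20*√7.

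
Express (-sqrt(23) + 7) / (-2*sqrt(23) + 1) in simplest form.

(-sqrt(23) + 3)/7

Multiply numerator and denominator by 1 + 2*sqrt(23).
Denominator becomes -91; numerator becomes -39 + 13*sqrt(23).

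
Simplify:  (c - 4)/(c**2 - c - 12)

1/(c + 3)

Factor: c**2 - c - 12 = (c + 3)*(c - 4)
Cancel the common factor (c - 4).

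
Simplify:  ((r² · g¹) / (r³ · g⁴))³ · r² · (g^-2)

Inside the bracket: (r^-1) · (g^-3)
Raise to the power 3: (r^-3) · (g^-9)
Multiply by r² · (g^-2): add exponents.

1/(g^11*r)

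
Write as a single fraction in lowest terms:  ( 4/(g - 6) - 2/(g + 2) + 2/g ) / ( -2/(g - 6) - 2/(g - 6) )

(-g^2 - 3*g + 6)/(g^2 + 2*g)

Numerator: 4/(g - 6) - 2/(g + 2) + 2/g = (4*g^2 + 12*g - 24)/(g^3 - 4*g^2 - 12*g)
Denominator: -2/(g - 6) - 2/(g - 6) = -4/(g - 6)
Divide: ((4*g^2 + 12*g - 24)/(g^3 - 4*g^2 - 12*g)) · (-g/4 + 3/2) = (-g^2 - 3*g + 6)/(g^2 + 2*g)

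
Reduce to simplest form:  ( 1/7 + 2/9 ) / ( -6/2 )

Numerator: 1/7 + 2/9 = 23/63
Denominator: -6/2 = -3
Divide: (23/63) · (-1/3) = -23/189

-23/189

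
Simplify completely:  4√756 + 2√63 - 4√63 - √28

-8*√7 + 24*√21

4√756 = 24*√21; 2√63 = 6*√7; 4√63 = 12*√7; √28 = 2*√7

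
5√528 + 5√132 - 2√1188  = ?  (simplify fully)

18*√33

5√528 = 20*√33; 5√132 = 10*√33; 2√1188 = 12*√33
Combine: (20 + 10 - 12)·√33 = 18*√33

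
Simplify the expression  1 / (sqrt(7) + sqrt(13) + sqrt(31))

(-2*sqrt(2821) - 11*sqrt(31) + 25*sqrt(13) + 37*sqrt(7))/243

Group as (sqrt(7) + sqrt(13)) + sqrt(31); multiply by (sqrt(7) + sqrt(13)) - sqrt(31), then rationalise the remaining surd.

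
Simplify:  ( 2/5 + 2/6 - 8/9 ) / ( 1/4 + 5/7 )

-196/1215

Numerator: 2/5 + 2/6 - 8/9 = -7/45
Denominator: 1/4 + 5/7 = 27/28
Divide: (-7/45) · (28/27) = -196/1215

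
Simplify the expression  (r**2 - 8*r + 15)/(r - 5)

r - 3

Factor: r**2 - 8*r + 15 = (r - 5)*(r - 3)
Cancel the common factor (r - 5).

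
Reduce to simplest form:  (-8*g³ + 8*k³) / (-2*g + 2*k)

Apply the difference-of-cubes factorisation and cancel (-2*g + 2*k).

4*g² + 4*g*k + 4*k²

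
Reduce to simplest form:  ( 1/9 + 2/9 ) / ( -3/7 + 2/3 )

Numerator: 1/9 + 2/9 = 1/3
Denominator: -3/7 + 2/3 = 5/21
Divide: (1/3) · (21/5) = 7/5

7/5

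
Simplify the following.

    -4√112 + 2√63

-10*√7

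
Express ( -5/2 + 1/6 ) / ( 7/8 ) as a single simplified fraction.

Numerator: -5/2 + 1/6 = -7/3
Denominator: 7/8 = 7/8
Divide: (-7/3) · (8/7) = -8/3

-8/3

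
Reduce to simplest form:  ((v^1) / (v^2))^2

Inside the bracket: (v^-1)
Raise to the power 2: (v^-2)

v^(-2)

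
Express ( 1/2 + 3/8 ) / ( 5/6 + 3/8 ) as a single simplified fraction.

21/29

Numerator: 1/2 + 3/8 = 7/8
Denominator: 5/6 + 3/8 = 29/24
Divide: (7/8) · (24/29) = 21/29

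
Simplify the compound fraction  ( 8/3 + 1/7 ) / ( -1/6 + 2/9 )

354/7

Numerator: 8/3 + 1/7 = 59/21
Denominator: -1/6 + 2/9 = 1/18
Divide: (59/21) · (18) = 354/7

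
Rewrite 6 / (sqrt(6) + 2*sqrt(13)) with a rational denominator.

(-3*sqrt(6) + 6*sqrt(13))/23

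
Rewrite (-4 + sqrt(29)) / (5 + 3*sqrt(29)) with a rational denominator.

(-17*sqrt(29) + 107)/236

Multiply numerator and denominator by -3*sqrt(29) + 5.
Denominator becomes -236; numerator becomes -107 + 17*sqrt(29).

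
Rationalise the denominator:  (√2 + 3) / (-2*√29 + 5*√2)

(-6*√29 - 15*√2 - 2*√58 - 10)/66

Multiply numerator and denominator by 5*√2 + 2*√29.
Denominator becomes -66; numerator becomes 10 + 2*√58 + 15*√2 + 6*√29.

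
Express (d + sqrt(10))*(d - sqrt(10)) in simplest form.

d^2 - 10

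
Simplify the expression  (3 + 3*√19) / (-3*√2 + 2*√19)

(9*√2 + 6*√19 + 9*√38 + 114)/58

Multiply numerator and denominator by 3*√2 + 2*√19.
Denominator becomes 58; numerator becomes 9*√2 + 6*√19 + 9*√38 + 114.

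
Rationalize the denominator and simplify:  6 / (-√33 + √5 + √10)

Group as (√5 + √10) - √33; multiply by (√5 + √10) + √33, then rationalise the remaining surd.

(-27*√33 - 42*√10 - 57*√5 - 15*√66)/31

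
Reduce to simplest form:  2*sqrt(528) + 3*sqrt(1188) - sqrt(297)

23*sqrt(33)

2*sqrt(528) = 8*sqrt(33); 3*sqrt(1188) = 18*sqrt(33); sqrt(297) = 3*sqrt(33)
Combine: (8 + 18 - 3)·sqrt(33) = 23*sqrt(33)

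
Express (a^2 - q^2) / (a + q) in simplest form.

a - q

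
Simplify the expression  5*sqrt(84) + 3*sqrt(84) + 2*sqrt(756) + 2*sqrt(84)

5*sqrt(84) = 10*sqrt(21); 3*sqrt(84) = 6*sqrt(21); 2*sqrt(756) = 12*sqrt(21); 2*sqrt(84) = 4*sqrt(21)
Combine: (10 + 6 + 12 + 4)·sqrt(21) = 32*sqrt(21)

32*sqrt(21)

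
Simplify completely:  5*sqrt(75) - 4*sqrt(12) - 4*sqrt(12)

9*sqrt(3)

5*sqrt(75) = 25*sqrt(3); 4*sqrt(12) = 8*sqrt(3); 4*sqrt(12) = 8*sqrt(3)
Combine: (25 - 8 - 8)·sqrt(3) = 9*sqrt(3)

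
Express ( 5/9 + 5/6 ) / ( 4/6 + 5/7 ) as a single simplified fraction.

Numerator: 5/9 + 5/6 = 25/18
Denominator: 4/6 + 5/7 = 29/21
Divide: (25/18) · (21/29) = 175/174

175/174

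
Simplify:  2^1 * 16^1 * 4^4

2^13

2^1 = 2^1; 16^1 = 2^4; 4^4 = 2^8
Combine exponents: 2^13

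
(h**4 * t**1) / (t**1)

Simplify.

h**4

Quotient: h**4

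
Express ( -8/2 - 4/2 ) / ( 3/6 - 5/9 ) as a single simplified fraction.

108

Numerator: -8/2 - 4/2 = -6
Denominator: 3/6 - 5/9 = -1/18
Divide: (-6) · (-18) = 108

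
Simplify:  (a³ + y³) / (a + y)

Apply the sum-of-cubes factorisation and cancel (a + y).

a² - a*y + y²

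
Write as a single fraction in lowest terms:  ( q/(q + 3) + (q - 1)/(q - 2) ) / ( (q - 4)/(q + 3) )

Numerator: q/(q + 3) + (q - 1)/(q - 2) = (2*q^2 - 3)/(q^2 + q - 6)
Denominator: (q - 4)/(q + 3) = (q - 4)/(q + 3)
Divide: ((2*q^2 - 3)/(q^2 + q - 6)) · ((q + 3)/(q - 4)) = (2*q^2 - 3)/(q^2 - 6*q + 8)

(2*q^2 - 3)/(q^2 - 6*q + 8)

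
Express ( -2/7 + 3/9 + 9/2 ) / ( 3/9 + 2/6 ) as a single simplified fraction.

Numerator: -2/7 + 3/9 + 9/2 = 191/42
Denominator: 3/9 + 2/6 = 2/3
Divide: (191/42) · (3/2) = 191/28

191/28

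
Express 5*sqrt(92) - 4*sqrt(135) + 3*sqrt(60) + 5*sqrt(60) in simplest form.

5*sqrt(92) = 10*sqrt(23); 4*sqrt(135) = 12*sqrt(15); 3*sqrt(60) = 6*sqrt(15); 5*sqrt(60) = 10*sqrt(15)

4*sqrt(15) + 10*sqrt(23)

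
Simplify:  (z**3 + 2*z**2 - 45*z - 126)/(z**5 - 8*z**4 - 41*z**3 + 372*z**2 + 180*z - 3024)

1/(z**2 - 10*z + 24)

Factor: z**3 + 2*z**2 - 45*z - 126 = (z + 6)*(z + 3)*(z - 7);  z**5 - 8*z**4 - 41*z**3 + 372*z**2 + 180*z - 3024 = (z - 7)*(z - 4)*(z - 6)*(z + 3)*(z + 6)
Cancel the common factors (z + 6), (z - 7), (z + 3).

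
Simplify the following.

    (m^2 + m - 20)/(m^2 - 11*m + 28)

(m + 5)/(m - 7)

Factor: m^2 + m - 20 = (m - 4)*(m + 5);  m^2 - 11*m + 28 = (m - 4)*(m - 7)
Cancel the common factor (m - 4).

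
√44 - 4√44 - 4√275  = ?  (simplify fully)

√44 = 2*√11; 4√44 = 8*√11; 4√275 = 20*√11
Combine: (2 - 8 - 20)·√11 = -26*√11

-26*√11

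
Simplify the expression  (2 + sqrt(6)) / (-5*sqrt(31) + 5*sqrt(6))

(-sqrt(186) - 2*sqrt(31) - 6 - 2*sqrt(6))/125

Multiply numerator and denominator by 5*sqrt(6) + 5*sqrt(31).
Denominator becomes -625; numerator becomes 10*sqrt(6) + 30 + 10*sqrt(31) + 5*sqrt(186).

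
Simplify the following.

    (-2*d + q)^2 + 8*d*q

Expand the square and combine the 8*d*q term.

(2*d + q)^2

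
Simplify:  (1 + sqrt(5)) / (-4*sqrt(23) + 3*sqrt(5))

(-4*sqrt(115) - 4*sqrt(23) - 15 - 3*sqrt(5))/323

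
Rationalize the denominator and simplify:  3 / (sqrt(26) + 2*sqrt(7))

Multiply numerator and denominator by -2*sqrt(7) + sqrt(26).
Denominator becomes -2; numerator becomes -6*sqrt(7) + 3*sqrt(26).

(-3*sqrt(26) + 6*sqrt(7))/2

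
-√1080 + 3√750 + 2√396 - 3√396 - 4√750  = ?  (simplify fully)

√1080 = 6*√30; 3√750 = 15*√30; 2√396 = 12*√11; 3√396 = 18*√11; 4√750 = 20*√30

-11*√30 - 6*√11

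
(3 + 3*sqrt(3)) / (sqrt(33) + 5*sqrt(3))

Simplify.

(-3*sqrt(11) - sqrt(33) + 5*sqrt(3) + 15)/14

Multiply numerator and denominator by -sqrt(33) + 5*sqrt(3).
Denominator becomes 42; numerator becomes -9*sqrt(11) - 3*sqrt(33) + 15*sqrt(3) + 45.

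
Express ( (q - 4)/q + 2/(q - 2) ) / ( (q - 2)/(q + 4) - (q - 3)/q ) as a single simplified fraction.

(-q^3 + 8*q - 32)/(3*q^2 - 18*q + 24)

Numerator: (q - 4)/q + 2/(q - 2) = (q^2 - 4*q + 8)/(q^2 - 2*q)
Denominator: (q - 2)/(q + 4) - (q - 3)/q = (-3*q + 12)/(q^2 + 4*q)
Divide: ((q^2 - 4*q + 8)/(q^2 - 2*q)) · ((q^2 + 4*q)/(-3*q + 12)) = (-q^3 + 8*q - 32)/(3*q^2 - 18*q + 24)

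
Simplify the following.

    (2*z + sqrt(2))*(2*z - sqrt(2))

(2*z)**2 - (sqrt(2))**2 = 4*z**2 - 2.

4*z**2 - 2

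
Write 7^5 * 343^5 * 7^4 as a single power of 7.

7^24

7^5 = 7^5; 343^5 = 7^15; 7^4 = 7^4
Combine exponents: 7^24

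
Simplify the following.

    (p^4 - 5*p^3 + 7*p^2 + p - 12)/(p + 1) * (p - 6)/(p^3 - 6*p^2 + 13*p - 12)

Factor: p^4 - 5*p^3 + 7*p^2 + p - 12 = (p + 1)*(p^2 - 3*p + 4)*(p - 3);  p^3 - 6*p^2 + 13*p - 12 = (p - 3)*(p^2 - 3*p + 4)
Cancel the common factors (p^2 - 3*p + 4), (p - 3), (p + 1).

p - 6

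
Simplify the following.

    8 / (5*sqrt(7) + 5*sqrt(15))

Multiply numerator and denominator by -5*sqrt(15) + 5*sqrt(7).
Denominator becomes -200; numerator becomes -40*sqrt(15) + 40*sqrt(7).

(-sqrt(7) + sqrt(15))/5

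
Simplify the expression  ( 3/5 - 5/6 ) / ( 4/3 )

Numerator: 3/5 - 5/6 = -7/30
Denominator: 4/3 = 4/3
Divide: (-7/30) · (3/4) = -7/40

-7/40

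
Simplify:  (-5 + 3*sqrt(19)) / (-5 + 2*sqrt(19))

Multiply numerator and denominator by -2*sqrt(19) - 5.
Denominator becomes -51; numerator becomes -89 - 5*sqrt(19).

(5*sqrt(19) + 89)/51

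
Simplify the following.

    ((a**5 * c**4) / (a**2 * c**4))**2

a**6

Inside the bracket: a**3
Raise to the power 2: a**6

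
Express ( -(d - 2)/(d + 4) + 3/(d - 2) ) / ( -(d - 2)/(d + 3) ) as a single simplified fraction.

(d^3 - 4*d^2 - 29*d - 24)/(d^3 - 12*d + 16)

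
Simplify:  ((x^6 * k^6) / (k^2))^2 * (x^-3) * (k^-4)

k^4*x^9

Inside the bracket: x^6 * k^4
Raise to the power 2: x^12 * k^8
Multiply by (x^-3) * (k^-4): add exponents.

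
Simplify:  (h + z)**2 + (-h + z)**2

2*h**2 + 2*z**2

Only the even-power cross terms survive.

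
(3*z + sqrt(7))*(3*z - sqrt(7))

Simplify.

9*z**2 - 7

Product of conjugates: (P+Q)(P-Q) = P**2 - Q**2.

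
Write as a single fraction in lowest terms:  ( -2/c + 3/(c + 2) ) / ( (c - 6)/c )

Numerator: -2/c + 3/(c + 2) = (c - 4)/(c² + 2*c)
Denominator: (c - 6)/c = (c - 6)/c
Divide: ((c - 4)/(c² + 2*c)) · (c/(c - 6)) = (c - 4)/(c² - 4*c - 12)

(c - 4)/(c² - 4*c - 12)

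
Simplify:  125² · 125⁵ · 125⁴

5^33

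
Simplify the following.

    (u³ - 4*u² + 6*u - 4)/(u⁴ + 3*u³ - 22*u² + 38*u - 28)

Factor: u³ - 4*u² + 6*u - 4 = (u - 2)·(u² - 2*u + 2);  u⁴ + 3*u³ - 22*u² + 38*u - 28 = (u² - 2*u + 2)·(u + 7)·(u - 2)
Cancel the common factors (u² - 2*u + 2), (u - 2).

1/(u + 7)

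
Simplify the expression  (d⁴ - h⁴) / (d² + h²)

d² - h²

Difference of fourth powers: factor out (d² + h²).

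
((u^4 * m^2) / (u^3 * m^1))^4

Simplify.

m^4*u^4

Inside the bracket: u^1 * m^1
Raise to the power 4: u^4 * m^4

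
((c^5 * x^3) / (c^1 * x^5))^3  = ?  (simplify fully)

c^12/x^6

Inside the bracket: c^4 * (x^-2)
Raise to the power 3: c^12 * (x^-6)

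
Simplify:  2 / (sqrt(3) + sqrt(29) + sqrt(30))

(-3*sqrt(290) + sqrt(30) + 2*sqrt(29) + 28*sqrt(3))/86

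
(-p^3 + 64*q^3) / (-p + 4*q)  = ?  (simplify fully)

Apply the difference-of-cubes factorisation and cancel (-p + 4*q).

p^2 + 4*p*q + 16*q^2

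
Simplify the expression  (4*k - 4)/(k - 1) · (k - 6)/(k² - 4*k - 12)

4/(k + 2)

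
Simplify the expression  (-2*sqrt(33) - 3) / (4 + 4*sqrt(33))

(-63 - sqrt(33))/128

Multiply numerator and denominator by -4*sqrt(33) + 4.
Denominator becomes -512; numerator becomes 4*sqrt(33) + 252.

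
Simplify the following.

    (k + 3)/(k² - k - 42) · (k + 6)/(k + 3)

Factor: k² - k - 42 = (k - 7)·(k + 6)
Cancel the common factors (k + 3), (k + 6).

1/(k - 7)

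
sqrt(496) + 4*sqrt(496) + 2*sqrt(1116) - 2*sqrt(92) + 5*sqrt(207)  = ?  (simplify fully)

sqrt(496) = 4*sqrt(31); 4*sqrt(496) = 16*sqrt(31); 2*sqrt(1116) = 12*sqrt(31); 2*sqrt(92) = 4*sqrt(23); 5*sqrt(207) = 15*sqrt(23)

11*sqrt(23) + 32*sqrt(31)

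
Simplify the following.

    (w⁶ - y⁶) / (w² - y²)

Difference of sixth powers: factor out (w² - y²).

w⁴ + w²*y² + y⁴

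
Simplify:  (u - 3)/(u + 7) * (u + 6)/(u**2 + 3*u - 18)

Factor: u**2 + 3*u - 18 = (u - 3)*(u + 6)
Cancel the common factors (u + 6), (u - 3).

1/(u + 7)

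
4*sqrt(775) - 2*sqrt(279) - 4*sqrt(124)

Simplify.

6*sqrt(31)

4*sqrt(775) = 20*sqrt(31); 2*sqrt(279) = 6*sqrt(31); 4*sqrt(124) = 8*sqrt(31)
Combine: (20 - 6 - 8)·sqrt(31) = 6*sqrt(31)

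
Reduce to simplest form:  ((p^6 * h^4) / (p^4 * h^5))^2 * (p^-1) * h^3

Inside the bracket: p^2 * (h^-1)
Raise to the power 2: p^4 * (h^-2)
Multiply by (p^-1) * h^3: add exponents.

h*p^3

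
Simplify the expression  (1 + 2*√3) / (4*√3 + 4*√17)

(-6 - √3 + √17 + 2*√51)/56

Multiply numerator and denominator by -4*√17 + 4*√3.
Denominator becomes -224; numerator becomes -8*√51 - 4*√17 + 4*√3 + 24.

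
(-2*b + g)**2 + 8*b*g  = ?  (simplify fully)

After expansion: 4*b**2 + 4*b*g + g**2 — a perfect-square trinomial.

(2*b + g)**2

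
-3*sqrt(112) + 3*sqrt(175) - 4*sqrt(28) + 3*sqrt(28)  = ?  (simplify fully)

3*sqrt(112) = 12*sqrt(7); 3*sqrt(175) = 15*sqrt(7); 4*sqrt(28) = 8*sqrt(7); 3*sqrt(28) = 6*sqrt(7)
Combine: (-12 + 15 - 8 + 6)·sqrt(7) = sqrt(7)

sqrt(7)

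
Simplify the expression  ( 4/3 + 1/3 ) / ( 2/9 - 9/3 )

-3/5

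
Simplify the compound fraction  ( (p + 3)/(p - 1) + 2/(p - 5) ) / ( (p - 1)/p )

(p³ - 17*p)/(p³ - 7*p² + 11*p - 5)

Numerator: (p + 3)/(p - 1) + 2/(p - 5) = (p² - 17)/(p² - 6*p + 5)
Denominator: (p - 1)/p = (p - 1)/p
Divide: ((p² - 17)/(p² - 6*p + 5)) · (p/(p - 1)) = (p³ - 17*p)/(p³ - 7*p² + 11*p - 5)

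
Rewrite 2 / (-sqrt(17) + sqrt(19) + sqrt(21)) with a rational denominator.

(-46*sqrt(17) + 30*sqrt(21) + 38*sqrt(19) + 4*sqrt(6783))/1067

Group as (sqrt(19) + sqrt(21)) - sqrt(17); multiply by (sqrt(19) + sqrt(21)) + sqrt(17), then rationalise the remaining surd.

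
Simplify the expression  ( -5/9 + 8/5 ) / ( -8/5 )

-47/72

Numerator: -5/9 + 8/5 = 47/45
Denominator: -8/5 = -8/5
Divide: (47/45) · (-5/8) = -47/72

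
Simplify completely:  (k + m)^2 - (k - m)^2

Only the odd-power cross terms survive.

4*k*m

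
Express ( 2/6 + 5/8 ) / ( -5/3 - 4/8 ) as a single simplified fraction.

-23/52

Numerator: 2/6 + 5/8 = 23/24
Denominator: -5/3 - 4/8 = -13/6
Divide: (23/24) · (-6/13) = -23/52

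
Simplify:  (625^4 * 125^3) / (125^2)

5^19

625^4 = 5^16; 125^3 = 5^9; 125^2 = 5^6
Combine exponents: 5^19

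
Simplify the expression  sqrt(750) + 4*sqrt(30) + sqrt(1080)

sqrt(750) = 5*sqrt(30); 4*sqrt(30) = 4*sqrt(30); sqrt(1080) = 6*sqrt(30)
Combine: (5 + 4 + 6)·sqrt(30) = 15*sqrt(30)

15*sqrt(30)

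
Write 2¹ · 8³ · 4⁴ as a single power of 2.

2^18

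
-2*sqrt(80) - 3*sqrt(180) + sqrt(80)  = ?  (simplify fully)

-22*sqrt(5)

2*sqrt(80) = 8*sqrt(5); 3*sqrt(180) = 18*sqrt(5); sqrt(80) = 4*sqrt(5)
Combine: (-8 - 18 + 4)·sqrt(5) = -22*sqrt(5)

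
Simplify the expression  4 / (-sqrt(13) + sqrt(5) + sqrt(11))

(-12*sqrt(13) + 28*sqrt(11) + 76*sqrt(5) + 8*sqrt(715))/211

Group as (sqrt(5) + sqrt(11)) - sqrt(13); multiply by (sqrt(5) + sqrt(11)) + sqrt(13), then rationalise the remaining surd.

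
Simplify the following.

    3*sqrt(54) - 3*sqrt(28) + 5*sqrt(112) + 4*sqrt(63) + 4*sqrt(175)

9*sqrt(6) + 46*sqrt(7)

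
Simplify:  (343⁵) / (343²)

343⁵ = 7^15; 343² = 7^6
Combine exponents: 7^9

7^9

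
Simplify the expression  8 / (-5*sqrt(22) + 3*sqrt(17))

(-40*sqrt(22) - 24*sqrt(17))/397

Multiply numerator and denominator by 3*sqrt(17) + 5*sqrt(22).
Denominator becomes -397; numerator becomes 24*sqrt(17) + 40*sqrt(22).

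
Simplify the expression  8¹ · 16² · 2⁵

8¹ = 2^3; 16² = 2^8; 2⁵ = 2^5
Combine exponents: 2^16

2^16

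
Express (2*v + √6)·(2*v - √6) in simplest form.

4*v² - 6

Difference of squares with P = 2*v, Q = √6.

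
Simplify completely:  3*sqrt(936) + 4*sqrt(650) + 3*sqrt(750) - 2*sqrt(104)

3*sqrt(936) = 18*sqrt(26); 4*sqrt(650) = 20*sqrt(26); 3*sqrt(750) = 15*sqrt(30); 2*sqrt(104) = 4*sqrt(26)

15*sqrt(30) + 34*sqrt(26)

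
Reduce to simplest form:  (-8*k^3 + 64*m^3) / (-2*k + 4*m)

(4*m)^3 - (2*k)^3 = (-2*k + 4*m)(4*k^2 + 8*k*m + 16*m^2).

4*k^2 + 8*k*m + 16*m^2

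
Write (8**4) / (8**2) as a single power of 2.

8**4 = 2**12; 8**2 = 2**6
Combine exponents: 2**6

2**6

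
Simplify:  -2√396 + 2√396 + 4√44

8*√11

2√396 = 12*√11; 2√396 = 12*√11; 4√44 = 8*√11
Combine: (-12 + 12 + 8)·√11 = 8*√11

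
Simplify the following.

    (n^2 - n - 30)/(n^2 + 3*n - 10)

Factor: n^2 - n - 30 = (n - 6)*(n + 5);  n^2 + 3*n - 10 = (n + 5)*(n - 2)
Cancel the common factor (n + 5).

(n - 6)/(n - 2)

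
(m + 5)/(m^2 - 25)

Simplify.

Factor: m^2 - 25 = (m - 5)*(m + 5)
Cancel the common factor (m + 5).

1/(m - 5)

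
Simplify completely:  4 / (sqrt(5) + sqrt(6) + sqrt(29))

(-28*sqrt(6) - 30*sqrt(5) + 2*sqrt(870) + 18*sqrt(29))/51

Group as (sqrt(5) + sqrt(29)) + sqrt(6); multiply by (sqrt(5) + sqrt(29)) - sqrt(6), then rationalise the remaining surd.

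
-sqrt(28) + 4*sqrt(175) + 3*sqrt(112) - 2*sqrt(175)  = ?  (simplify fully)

sqrt(28) = 2*sqrt(7); 4*sqrt(175) = 20*sqrt(7); 3*sqrt(112) = 12*sqrt(7); 2*sqrt(175) = 10*sqrt(7)
Combine: (-2 + 20 + 12 - 10)·sqrt(7) = 20*sqrt(7)

20*sqrt(7)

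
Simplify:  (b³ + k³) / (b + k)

Factor as (a+b)(a^2-ab+b^2) with a=k, b=b.

b² - b*k + k²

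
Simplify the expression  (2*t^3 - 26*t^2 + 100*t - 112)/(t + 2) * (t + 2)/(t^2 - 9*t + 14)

Factor: 2*t^3 - 26*t^2 + 100*t - 112 = 2*(t - 4)*(t - 7)*(t - 2);  t^2 - 9*t + 14 = (t - 2)*(t - 7)
Cancel the common factors (t + 2), (t - 7), (t - 2).

2*t - 8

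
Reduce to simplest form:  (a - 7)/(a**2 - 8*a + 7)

Factor: a**2 - 8*a + 7 = (a - 1)*(a - 7)
Cancel the common factor (a - 7).

1/(a - 1)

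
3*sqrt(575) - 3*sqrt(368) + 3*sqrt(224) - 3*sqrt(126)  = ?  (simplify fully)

3*sqrt(575) = 15*sqrt(23); 3*sqrt(368) = 12*sqrt(23); 3*sqrt(224) = 12*sqrt(14); 3*sqrt(126) = 9*sqrt(14)

3*sqrt(14) + 3*sqrt(23)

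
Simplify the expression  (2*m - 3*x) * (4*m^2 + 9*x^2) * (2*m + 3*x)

16*m^4 - 81*x^4

Pair the conjugate factors: ((2*m)+(3*x))((2*m)-(3*x)) = 4*m^2 - 9*x^2, then repeat with the next factor.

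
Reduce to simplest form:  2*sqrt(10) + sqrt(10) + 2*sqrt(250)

13*sqrt(10)

2*sqrt(10) = 2*sqrt(10); sqrt(10) = sqrt(10); 2*sqrt(250) = 10*sqrt(10)
Combine: (2 + 1 + 10)·sqrt(10) = 13*sqrt(10)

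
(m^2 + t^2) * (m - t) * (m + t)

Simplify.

m^4 - t^4

Pair the conjugate factors: (m+t)(m-t) = m^2 - t^2, then repeat with the next factor.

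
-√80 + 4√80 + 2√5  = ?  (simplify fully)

14*√5

√80 = 4*√5; 4√80 = 16*√5; 2√5 = 2*√5
Combine: (-4 + 16 + 2)·√5 = 14*√5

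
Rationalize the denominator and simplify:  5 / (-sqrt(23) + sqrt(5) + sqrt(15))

(15*sqrt(23) + 65*sqrt(15) + 165*sqrt(5) + 50*sqrt(69))/291

Group as (sqrt(5) + sqrt(15)) - sqrt(23); multiply by (sqrt(5) + sqrt(15)) + sqrt(23), then rationalise the remaining surd.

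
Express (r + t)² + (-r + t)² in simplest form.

Binomially expand both and collect terms in t, r.

2*r² + 2*t²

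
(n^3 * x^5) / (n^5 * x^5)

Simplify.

n^(-2)

Quotient: (n^-2)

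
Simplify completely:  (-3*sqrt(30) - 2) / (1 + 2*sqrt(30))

(-178 - sqrt(30))/119

Multiply numerator and denominator by -2*sqrt(30) + 1.
Denominator becomes -119; numerator becomes sqrt(30) + 178.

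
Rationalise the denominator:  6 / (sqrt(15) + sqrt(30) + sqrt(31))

(-45*sqrt(62) + 21*sqrt(31) + 24*sqrt(30) + 69*sqrt(15))/401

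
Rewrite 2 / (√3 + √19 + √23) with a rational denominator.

(-4*√1311 - 2*√23 + 14*√19 + 78*√3)/227

Group as (√3 + √19) + √23; multiply by (√3 + √19) - √23, then rationalise the remaining surd.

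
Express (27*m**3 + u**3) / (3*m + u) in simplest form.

9*m**2 - 3*m*u + u**2

(3*m)**3 + u**3 = (3*m + u)(9*m**2 - 3*m*u + u**2).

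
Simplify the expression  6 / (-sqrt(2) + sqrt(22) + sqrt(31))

(-306*sqrt(2) - 42*sqrt(31) + 66*sqrt(22) + 24*sqrt(341))/127

Group as (sqrt(22) + sqrt(31)) - sqrt(2); multiply by (sqrt(22) + sqrt(31)) + sqrt(2), then rationalise the remaining surd.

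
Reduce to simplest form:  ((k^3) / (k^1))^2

k^4

Inside the bracket: k^2
Raise to the power 2: k^4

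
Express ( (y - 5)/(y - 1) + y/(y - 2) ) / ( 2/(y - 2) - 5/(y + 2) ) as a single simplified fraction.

Numerator: (y - 5)/(y - 1) + y/(y - 2) = (2*y² - 8*y + 10)/(y² - 3*y + 2)
Denominator: 2/(y - 2) - 5/(y + 2) = (-3*y + 14)/(y² - 4)
Divide: ((2*y² - 8*y + 10)/(y² - 3*y + 2)) · ((y² - 4)/(-3*y + 14)) = (-2*y³ + 4*y² + 6*y - 20)/(3*y² - 17*y + 14)

(-2*y³ + 4*y² + 6*y - 20)/(3*y² - 17*y + 14)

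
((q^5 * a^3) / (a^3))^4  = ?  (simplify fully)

q^20

Inside the bracket: q^5
Raise to the power 4: q^20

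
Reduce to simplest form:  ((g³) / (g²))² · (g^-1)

Inside the bracket: g¹
Raise to the power 2: g²
Multiply by (g^-1): add exponents.

g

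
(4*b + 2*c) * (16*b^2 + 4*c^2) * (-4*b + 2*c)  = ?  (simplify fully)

Telescope via difference of squares: ((2*c)+(4*b))((2*c)-(4*b)) = -16*b^2 + 4*c^2, then repeat with the next factor.

-256*b^4 + 16*c^4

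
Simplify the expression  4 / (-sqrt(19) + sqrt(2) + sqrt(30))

Group as (sqrt(2) + sqrt(30)) - sqrt(19); multiply by (sqrt(2) + sqrt(30)) + sqrt(19), then rationalise the remaining surd.

(-52*sqrt(19) - 36*sqrt(30) + 188*sqrt(2) + 16*sqrt(285))/71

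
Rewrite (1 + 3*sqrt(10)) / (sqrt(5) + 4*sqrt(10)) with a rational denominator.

Multiply numerator and denominator by -sqrt(5) + 4*sqrt(10).
Denominator becomes 155; numerator becomes -15*sqrt(2) - sqrt(5) + 4*sqrt(10) + 120.

(-15*sqrt(2) - sqrt(5) + 4*sqrt(10) + 120)/155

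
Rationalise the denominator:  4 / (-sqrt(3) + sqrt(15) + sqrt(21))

Group as (sqrt(15) + sqrt(21)) - sqrt(3); multiply by (sqrt(15) + sqrt(21)) + sqrt(3), then rationalise the remaining surd.

(-44*sqrt(3) - 4*sqrt(21) + 12*sqrt(15) + 8*sqrt(105))/57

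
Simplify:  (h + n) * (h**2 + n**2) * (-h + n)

-h**4 + n**4

Telescope via difference of squares: (n+h)(n-h) = -h**2 + n**2, then repeat with the next factor.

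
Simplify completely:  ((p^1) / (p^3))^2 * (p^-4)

p^(-8)

Inside the bracket: (p^-2)
Raise to the power 2: (p^-4)
Multiply by (p^-4): add exponents.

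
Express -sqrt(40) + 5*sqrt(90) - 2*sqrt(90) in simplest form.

sqrt(40) = 2*sqrt(10); 5*sqrt(90) = 15*sqrt(10); 2*sqrt(90) = 6*sqrt(10)
Combine: (-2 + 15 - 6)·sqrt(10) = 7*sqrt(10)

7*sqrt(10)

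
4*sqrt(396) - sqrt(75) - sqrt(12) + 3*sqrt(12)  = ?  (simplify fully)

4*sqrt(396) = 24*sqrt(11); sqrt(75) = 5*sqrt(3); sqrt(12) = 2*sqrt(3); 3*sqrt(12) = 6*sqrt(3)

-sqrt(3) + 24*sqrt(11)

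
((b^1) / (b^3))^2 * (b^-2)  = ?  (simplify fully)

b^(-6)

Inside the bracket: (b^-2)
Raise to the power 2: (b^-4)
Multiply by (b^-2): add exponents.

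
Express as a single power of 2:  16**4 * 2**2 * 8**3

16**4 = 2**16; 2**2 = 2**2; 8**3 = 2**9
Combine exponents: 2**27

2**27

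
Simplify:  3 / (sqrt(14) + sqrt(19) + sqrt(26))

(-12*sqrt(1729) + 21*sqrt(26) + 63*sqrt(19) + 93*sqrt(14))/1015

Group as (sqrt(19) + sqrt(26)) + sqrt(14); multiply by (sqrt(19) + sqrt(26)) - sqrt(14), then rationalise the remaining surd.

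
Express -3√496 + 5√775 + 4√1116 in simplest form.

3√496 = 12*√31; 5√775 = 25*√31; 4√1116 = 24*√31
Combine: (-12 + 25 + 24)·√31 = 37*√31

37*√31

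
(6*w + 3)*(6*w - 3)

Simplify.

36*w^2 - 9

Product of conjugates: (P+Q)(P-Q) = P^2 - Q^2.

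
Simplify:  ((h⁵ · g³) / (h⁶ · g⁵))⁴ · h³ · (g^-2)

1/(g^10*h)

Inside the bracket: (h^-1) · (g^-2)
Raise to the power 4: (h^-4) · (g^-8)
Multiply by h³ · (g^-2): add exponents.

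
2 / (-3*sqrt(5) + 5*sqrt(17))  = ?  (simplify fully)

Multiply numerator and denominator by 3*sqrt(5) + 5*sqrt(17).
Denominator becomes 380; numerator becomes 6*sqrt(5) + 10*sqrt(17).

(3*sqrt(5) + 5*sqrt(17))/190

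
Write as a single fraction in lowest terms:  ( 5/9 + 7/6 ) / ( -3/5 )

Numerator: 5/9 + 7/6 = 31/18
Denominator: -3/5 = -3/5
Divide: (31/18) · (-5/3) = -155/54

-155/54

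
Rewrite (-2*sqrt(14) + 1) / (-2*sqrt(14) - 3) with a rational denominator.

Multiply numerator and denominator by -3 + 2*sqrt(14).
Denominator becomes -47; numerator becomes -59 + 8*sqrt(14).

(-8*sqrt(14) + 59)/47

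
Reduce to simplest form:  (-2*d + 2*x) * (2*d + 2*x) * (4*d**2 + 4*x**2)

-16*d**4 + 16*x**4

((2*x)+(2*d))((2*x)-(2*d)) = -4*d**2 + 4*x**2; continue pairing.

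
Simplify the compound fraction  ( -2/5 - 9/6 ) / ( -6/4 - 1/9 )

171/145

Numerator: -2/5 - 9/6 = -19/10
Denominator: -6/4 - 1/9 = -29/18
Divide: (-19/10) · (-18/29) = 171/145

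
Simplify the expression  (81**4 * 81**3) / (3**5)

3**23

81**4 = 3**16; 81**3 = 3**12; 3**5 = 3**5
Combine exponents: 3**23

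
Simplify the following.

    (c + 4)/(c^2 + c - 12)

1/(c - 3)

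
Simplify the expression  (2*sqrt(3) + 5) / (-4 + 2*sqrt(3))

Multiply numerator and denominator by -4 - 2*sqrt(3).
Denominator becomes 4; numerator becomes -32 - 18*sqrt(3).

(-16 - 9*sqrt(3))/2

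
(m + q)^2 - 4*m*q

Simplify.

Expand the square and combine the 4*m*q term.

(m - q)^2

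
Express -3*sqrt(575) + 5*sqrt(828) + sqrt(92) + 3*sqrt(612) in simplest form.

3*sqrt(575) = 15*sqrt(23); 5*sqrt(828) = 30*sqrt(23); sqrt(92) = 2*sqrt(23); 3*sqrt(612) = 18*sqrt(17)

18*sqrt(17) + 17*sqrt(23)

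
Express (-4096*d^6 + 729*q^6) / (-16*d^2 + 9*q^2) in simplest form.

Factor (3*q)^6 - (4*d)^6 and cancel (-16*d^2 + 9*q^2).

256*d^4 + 144*d^2*q^2 + 81*q^4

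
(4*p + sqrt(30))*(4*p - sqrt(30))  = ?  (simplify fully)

16*p^2 - 30

Difference of squares with P = 4*p, Q = sqrt(30).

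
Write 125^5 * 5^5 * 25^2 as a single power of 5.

5^24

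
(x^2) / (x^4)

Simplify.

Quotient: (x^-2)

x^(-2)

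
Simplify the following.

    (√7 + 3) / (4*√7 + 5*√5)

Multiply numerator and denominator by -5*√5 + 4*√7.
Denominator becomes -13; numerator becomes -15*√5 - 5*√35 + 28 + 12*√7.

(-12*√7 - 28 + 5*√35 + 15*√5)/13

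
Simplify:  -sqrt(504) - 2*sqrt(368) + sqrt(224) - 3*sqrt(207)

-17*sqrt(23) - 2*sqrt(14)

sqrt(504) = 6*sqrt(14); 2*sqrt(368) = 8*sqrt(23); sqrt(224) = 4*sqrt(14); 3*sqrt(207) = 9*sqrt(23)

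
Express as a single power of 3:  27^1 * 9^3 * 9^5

3^19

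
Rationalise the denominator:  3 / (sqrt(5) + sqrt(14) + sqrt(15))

Group as (sqrt(5) + sqrt(14)) + sqrt(15); multiply by (sqrt(5) + sqrt(14)) - sqrt(15), then rationalise the remaining surd.

(-5*sqrt(42) + 2*sqrt(15) + 3*sqrt(14) + 12*sqrt(5))/44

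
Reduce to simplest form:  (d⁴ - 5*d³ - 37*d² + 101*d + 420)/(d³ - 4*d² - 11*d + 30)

(d² - 3*d - 28)/(d - 2)

Factor: d⁴ - 5*d³ - 37*d² + 101*d + 420 = (d - 5)·(d + 3)·(d - 7)·(d + 4);  d³ - 4*d² - 11*d + 30 = (d + 3)·(d - 2)·(d - 5)
Cancel the common factors (d + 3), (d - 5).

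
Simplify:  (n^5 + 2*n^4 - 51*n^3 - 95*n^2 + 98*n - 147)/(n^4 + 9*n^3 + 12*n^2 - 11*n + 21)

Factor: n^5 + 2*n^4 - 51*n^3 - 95*n^2 + 98*n - 147 = (n - 7)*(n + 7)*(n^2 - n + 1)*(n + 3);  n^4 + 9*n^3 + 12*n^2 - 11*n + 21 = (n^2 - n + 1)*(n + 7)*(n + 3)
Cancel the common factors (n^2 - n + 1), (n + 3), (n + 7).

n - 7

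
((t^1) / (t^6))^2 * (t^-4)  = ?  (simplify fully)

t^(-14)

Inside the bracket: (t^-5)
Raise to the power 2: (t^-10)
Multiply by (t^-4): add exponents.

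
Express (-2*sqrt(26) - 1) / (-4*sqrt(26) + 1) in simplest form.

(6*sqrt(26) + 209)/415

Multiply numerator and denominator by 1 + 4*sqrt(26).
Denominator becomes -415; numerator becomes -209 - 6*sqrt(26).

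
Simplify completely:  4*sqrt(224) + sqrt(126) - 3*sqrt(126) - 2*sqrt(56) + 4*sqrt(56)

4*sqrt(224) = 16*sqrt(14); sqrt(126) = 3*sqrt(14); 3*sqrt(126) = 9*sqrt(14); 2*sqrt(56) = 4*sqrt(14); 4*sqrt(56) = 8*sqrt(14)
Combine: (16 + 3 - 9 - 4 + 8)·sqrt(14) = 14*sqrt(14)

14*sqrt(14)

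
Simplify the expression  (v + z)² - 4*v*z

After expansion: v² - 2*v*z + z² — a perfect-square trinomial.

(v - z)²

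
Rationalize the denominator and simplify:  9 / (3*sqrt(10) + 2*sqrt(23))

(-27*sqrt(10) + 18*sqrt(23))/2

Multiply numerator and denominator by -2*sqrt(23) + 3*sqrt(10).
Denominator becomes -2; numerator becomes -18*sqrt(23) + 27*sqrt(10).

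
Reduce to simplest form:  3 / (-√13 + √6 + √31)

Group as (√6 + √31) - √13; multiply by (√6 + √31) + √13, then rationalise the remaining surd.

(-12*√13 - 6*√31 + 19*√6 + √2418)/28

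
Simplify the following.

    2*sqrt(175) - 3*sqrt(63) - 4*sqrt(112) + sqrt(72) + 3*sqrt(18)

2*sqrt(175) = 10*sqrt(7); 3*sqrt(63) = 9*sqrt(7); 4*sqrt(112) = 16*sqrt(7); sqrt(72) = 6*sqrt(2); 3*sqrt(18) = 9*sqrt(2)

-15*sqrt(7) + 15*sqrt(2)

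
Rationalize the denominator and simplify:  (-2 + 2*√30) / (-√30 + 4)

Multiply numerator and denominator by 4 + √30.
Denominator becomes -14; numerator becomes 6*√30 + 52.

(-26 - 3*√30)/7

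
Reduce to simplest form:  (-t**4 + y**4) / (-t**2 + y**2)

-t**4 + y**4 factors as (-t + y)*(t + y)*(t**2 + y**2).

t**2 + y**2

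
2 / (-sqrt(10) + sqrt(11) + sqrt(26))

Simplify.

Group as (sqrt(11) + sqrt(26)) - sqrt(10); multiply by (sqrt(11) + sqrt(26)) + sqrt(10), then rationalise the remaining surd.

(-54*sqrt(10) - 10*sqrt(26) + 50*sqrt(11) + 8*sqrt(715))/415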